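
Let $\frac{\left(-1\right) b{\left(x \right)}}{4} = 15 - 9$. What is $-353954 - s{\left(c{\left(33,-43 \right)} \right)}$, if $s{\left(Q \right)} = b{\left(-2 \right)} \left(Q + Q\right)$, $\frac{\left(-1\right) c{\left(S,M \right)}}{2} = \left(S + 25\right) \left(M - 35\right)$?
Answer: $80350$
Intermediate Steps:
$c{\left(S,M \right)} = - 2 \left(-35 + M\right) \left(25 + S\right)$ ($c{\left(S,M \right)} = - 2 \left(S + 25\right) \left(M - 35\right) = - 2 \left(25 + S\right) \left(-35 + M\right) = - 2 \left(-35 + M\right) \left(25 + S\right)$)
$b{\left(x \right)} = -24$ ($b{\left(x \right)} = - 4 \left(15 - 9\right) = \left(-4\right) 6 = -24$)
$s{\left(Q \right)} = - 48 Q$ ($s{\left(Q \right)} = - 24 \left(Q + Q\right) = - 24 \cdot 2 Q = - 48 Q$)
$-353954 - s{\left(c{\left(33,-43 \right)} \right)} = -353954 - - 48 \left(1750 - -2150 + 70 \cdot 33 - \left(-86\right) 33\right) = -353954 - - 48 \left(1750 + 2150 + 2310 + 2838\right) = -353954 - \left(-48\right) 9048 = -353954 - -434304 = -353954 + 434304 = 80350$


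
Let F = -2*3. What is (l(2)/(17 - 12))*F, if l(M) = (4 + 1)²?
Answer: -30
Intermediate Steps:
F = -6
l(M) = 25 (l(M) = 5² = 25)
(l(2)/(17 - 12))*F = (25/(17 - 12))*(-6) = (25/5)*(-6) = ((⅕)*25)*(-6) = 5*(-6) = -30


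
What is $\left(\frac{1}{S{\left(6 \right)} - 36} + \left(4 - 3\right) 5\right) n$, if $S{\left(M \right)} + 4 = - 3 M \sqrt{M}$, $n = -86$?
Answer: $-440 + \frac{9 \sqrt{6}}{2} \approx -428.98$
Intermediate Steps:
$S{\left(M \right)} = -4 - 3 M^{\frac{3}{2}}$ ($S{\left(M \right)} = -4 + - 3 M \sqrt{M} = -4 - 3 M^{\frac{3}{2}}$)
$\left(\frac{1}{S{\left(6 \right)} - 36} + \left(4 - 3\right) 5\right) n = \left(\frac{1}{\left(-4 - 3 \cdot 6^{\frac{3}{2}}\right) - 36} + \left(4 - 3\right) 5\right) \left(-86\right) = \left(\frac{1}{\left(-4 - 3 \cdot 6 \sqrt{6}\right) - 36} + 1 \cdot 5\right) \left(-86\right) = \left(\frac{1}{\left(-4 - 18 \sqrt{6}\right) - 36} + 5\right) \left(-86\right) = \left(\frac{1}{-40 - 18 \sqrt{6}} + 5\right) \left(-86\right) = \left(5 + \frac{1}{-40 - 18 \sqrt{6}}\right) \left(-86\right) = -430 - \frac{86}{-40 - 18 \sqrt{6}}$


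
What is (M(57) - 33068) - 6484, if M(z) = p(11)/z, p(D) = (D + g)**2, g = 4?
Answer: -751413/19 ≈ -39548.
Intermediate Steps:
p(D) = (4 + D)**2 (p(D) = (D + 4)**2 = (4 + D)**2)
M(z) = 225/z (M(z) = (4 + 11)**2/z = 15**2/z = 225/z)
(M(57) - 33068) - 6484 = (225/57 - 33068) - 6484 = (225*(1/57) - 33068) - 6484 = (75/19 - 33068) - 6484 = -628217/19 - 6484 = -751413/19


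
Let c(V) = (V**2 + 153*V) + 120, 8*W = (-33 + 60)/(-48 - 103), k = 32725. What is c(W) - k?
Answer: -47584292239/1459264 ≈ -32608.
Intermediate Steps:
W = -27/1208 (W = ((-33 + 60)/(-48 - 103))/8 = (27/(-151))/8 = (27*(-1/151))/8 = (1/8)*(-27/151) = -27/1208 ≈ -0.022351)
c(V) = 120 + V**2 + 153*V
c(W) - k = (120 + (-27/1208)**2 + 153*(-27/1208)) - 1*32725 = (120 + 729/1459264 - 4131/1208) - 32725 = 170122161/1459264 - 32725 = -47584292239/1459264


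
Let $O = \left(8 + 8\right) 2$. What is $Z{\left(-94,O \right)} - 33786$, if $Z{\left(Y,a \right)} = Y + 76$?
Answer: $-33804$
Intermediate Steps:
$O = 32$ ($O = 16 \cdot 2 = 32$)
$Z{\left(Y,a \right)} = 76 + Y$
$Z{\left(-94,O \right)} - 33786 = \left(76 - 94\right) - 33786 = -18 - 33786 = -33804$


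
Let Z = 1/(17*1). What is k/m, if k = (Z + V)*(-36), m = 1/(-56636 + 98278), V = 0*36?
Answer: -1499112/17 ≈ -88183.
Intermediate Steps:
V = 0
m = 1/41642 ≈ 2.4014e-5
Z = 1/17 ≈ 0.058824
k = -36/17 (k = (1/17 + 0)*(-36) = (1/17)*(-36) = -36/17 ≈ -2.1176)
k/m = -36/(17*1/41642) = -36/17*41642 = -1499112/17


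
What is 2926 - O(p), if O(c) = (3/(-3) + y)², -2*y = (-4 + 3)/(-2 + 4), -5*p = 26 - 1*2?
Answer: 46807/16 ≈ 2925.4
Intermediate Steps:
p = -24/5 (p = -(26 - 1*2)/5 = -(26 - 2)/5 = -⅕*24 = -24/5 ≈ -4.8000)
y = ¼ (y = -(-4 + 3)/(2*(-2 + 4)) = -(-1)/(2*2) = -½*(-½) = ¼ ≈ 0.25000)
O(c) = 9/16 (O(c) = (3/(-3) + ¼)² = (3*(-⅓) + ¼)² = (-1 + ¼)² = (-¾)² = 9/16)
2926 - O(p) = 2926 - 1*9/16 = 2926 - 9/16 = 46807/16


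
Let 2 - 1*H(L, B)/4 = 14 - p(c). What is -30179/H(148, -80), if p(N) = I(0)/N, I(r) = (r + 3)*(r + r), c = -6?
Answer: 30179/48 ≈ 628.73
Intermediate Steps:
I(r) = 2*r*(3 + r) (I(r) = (3 + r)*(2*r) = 2*r*(3 + r))
p(N) = 0 (p(N) = (2*0*(3 + 0))/N = (2*0*3)/N = 0/N = 0)
H(L, B) = -48 (H(L, B) = 8 - 4*(14 - 1*0) = 8 - 4*(14 + 0) = 8 - 4*14 = 8 - 56 = -48)
-30179/H(148, -80) = -30179/(-48) = -30179*(-1/48) = 30179/48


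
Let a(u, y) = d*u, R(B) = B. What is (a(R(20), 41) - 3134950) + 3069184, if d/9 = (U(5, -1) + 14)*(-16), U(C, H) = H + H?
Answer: -100326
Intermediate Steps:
U(C, H) = 2*H
d = -1728 (d = 9*((2*(-1) + 14)*(-16)) = 9*((-2 + 14)*(-16)) = 9*(12*(-16)) = 9*(-192) = -1728)
a(u, y) = -1728*u
(a(R(20), 41) - 3134950) + 3069184 = (-1728*20 - 3134950) + 3069184 = (-34560 - 3134950) + 3069184 = -3169510 + 3069184 = -100326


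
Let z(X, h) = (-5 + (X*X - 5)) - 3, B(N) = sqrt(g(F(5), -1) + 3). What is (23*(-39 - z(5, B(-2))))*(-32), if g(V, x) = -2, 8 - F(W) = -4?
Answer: 37536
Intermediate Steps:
F(W) = 12 (F(W) = 8 - 1*(-4) = 8 + 4 = 12)
B(N) = 1 (B(N) = sqrt(-2 + 3) = sqrt(1) = 1)
z(X, h) = -13 + X**2 (z(X, h) = (-5 + (X**2 - 5)) - 3 = (-5 + (-5 + X**2)) - 3 = (-10 + X**2) - 3 = -13 + X**2)
(23*(-39 - z(5, B(-2))))*(-32) = (23*(-39 - (-13 + 5**2)))*(-32) = (23*(-39 - (-13 + 25)))*(-32) = (23*(-39 - 1*12))*(-32) = (23*(-39 - 12))*(-32) = (23*(-51))*(-32) = -1173*(-32) = 37536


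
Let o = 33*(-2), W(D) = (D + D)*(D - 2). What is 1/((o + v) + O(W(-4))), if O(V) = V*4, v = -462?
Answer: -1/336 ≈ -0.0029762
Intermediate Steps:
W(D) = 2*D*(-2 + D) (W(D) = (2*D)*(-2 + D) = 2*D*(-2 + D))
O(V) = 4*V
o = -66
1/((o + v) + O(W(-4))) = 1/((-66 - 462) + 4*(2*(-4)*(-2 - 4))) = 1/(-528 + 4*(2*(-4)*(-6))) = 1/(-528 + 4*48) = 1/(-528 + 192) = 1/(-336) = -1/336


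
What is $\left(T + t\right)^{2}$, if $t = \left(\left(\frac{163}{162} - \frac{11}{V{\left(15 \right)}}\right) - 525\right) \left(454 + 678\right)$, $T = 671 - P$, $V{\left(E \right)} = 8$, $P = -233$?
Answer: $\frac{9254014608488521}{26244} \approx 3.5261 \cdot 10^{11}$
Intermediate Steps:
$T = 904$ ($T = 671 - -233 = 671 + 233 = 904$)
$t = - \frac{96344237}{162}$ ($t = \left(\left(\frac{163}{162} - \frac{11}{8}\right) - 525\right) \left(454 + 678\right) = \left(\left(163 \cdot \frac{1}{162} - \frac{11}{8}\right) - 525\right) 1132 = \left(\left(\frac{163}{162} - \frac{11}{8}\right) - 525\right) 1132 = \left(- \frac{239}{648} - 525\right) 1132 = \left(- \frac{340439}{648}\right) 1132 = - \frac{96344237}{162} \approx -5.9472 \cdot 10^{5}$)
$\left(T + t\right)^{2} = \left(904 - \frac{96344237}{162}\right)^{2} = \left(- \frac{96197789}{162}\right)^{2} = \frac{9254014608488521}{26244}$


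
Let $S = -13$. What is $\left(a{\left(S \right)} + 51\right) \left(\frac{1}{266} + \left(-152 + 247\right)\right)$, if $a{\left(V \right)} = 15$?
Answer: $\frac{833943}{133} \approx 6270.3$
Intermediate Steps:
$\left(a{\left(S \right)} + 51\right) \left(\frac{1}{266} + \left(-152 + 247\right)\right) = \left(15 + 51\right) \left(\frac{1}{266} + \left(-152 + 247\right)\right) = 66 \left(\frac{1}{266} + 95\right) = 66 \cdot \frac{25271}{266} = \frac{833943}{133}$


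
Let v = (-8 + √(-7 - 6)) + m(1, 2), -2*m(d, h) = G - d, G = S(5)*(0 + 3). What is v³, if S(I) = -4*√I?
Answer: (-15 + 12*√5 + 2*I*√13)³/8 ≈ -23.643 + 331.75*I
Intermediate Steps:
G = -12*√5 (G = (-4*√5)*(0 + 3) = -4*√5*3 = -12*√5 ≈ -26.833)
m(d, h) = d/2 + 6*√5 (m(d, h) = -(-12*√5 - d)/2 = -(-d - 12*√5)/2 = d/2 + 6*√5)
v = -15/2 + 6*√5 + I*√13 (v = (-8 + √(-7 - 6)) + ((½)*1 + 6*√5) = (-8 + √(-13)) + (½ + 6*√5) = (-8 + I*√13) + (½ + 6*√5) = -15/2 + 6*√5 + I*√13 ≈ 5.9164 + 3.6056*I)
v³ = (-15/2 + 6*√5 + I*√13)³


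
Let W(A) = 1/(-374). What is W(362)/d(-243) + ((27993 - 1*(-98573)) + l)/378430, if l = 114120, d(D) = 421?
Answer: 18948297507/29792658610 ≈ 0.63601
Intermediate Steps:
W(A) = -1/374
W(362)/d(-243) + ((27993 - 1*(-98573)) + l)/378430 = -1/374/421 + ((27993 - 1*(-98573)) + 114120)/378430 = -1/374*1/421 + ((27993 + 98573) + 114120)*(1/378430) = -1/157454 + (126566 + 114120)*(1/378430) = -1/157454 + 240686*(1/378430) = -1/157454 + 120343/189215 = 18948297507/29792658610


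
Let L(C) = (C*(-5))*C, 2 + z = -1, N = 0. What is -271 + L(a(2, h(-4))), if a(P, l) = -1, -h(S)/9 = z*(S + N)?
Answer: -276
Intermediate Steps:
z = -3 (z = -2 - 1 = -3)
h(S) = 27*S (h(S) = -(-27)*(S + 0) = -(-27)*S = 27*S)
L(C) = -5*C² (L(C) = (-5*C)*C = -5*C²)
-271 + L(a(2, h(-4))) = -271 - 5*(-1)² = -271 - 5*1 = -271 - 5 = -276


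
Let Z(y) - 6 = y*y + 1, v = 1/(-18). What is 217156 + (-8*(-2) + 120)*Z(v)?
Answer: 17666782/81 ≈ 2.1811e+5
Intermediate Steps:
v = -1/18 ≈ -0.055556
Z(y) = 7 + y² (Z(y) = 6 + (y*y + 1) = 6 + (y² + 1) = 6 + (1 + y²) = 7 + y²)
217156 + (-8*(-2) + 120)*Z(v) = 217156 + (-8*(-2) + 120)*(7 + (-1/18)²) = 217156 + (16 + 120)*(7 + 1/324) = 217156 + 136*(2269/324) = 217156 + 77146/81 = 17666782/81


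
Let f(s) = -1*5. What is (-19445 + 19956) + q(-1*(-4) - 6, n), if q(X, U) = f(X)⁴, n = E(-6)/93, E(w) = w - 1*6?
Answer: 1136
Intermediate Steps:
f(s) = -5
E(w) = -6 + w (E(w) = w - 6 = -6 + w)
n = -4/31 (n = (-6 - 6)/93 = -12*1/93 = -4/31 ≈ -0.12903)
q(X, U) = 625 (q(X, U) = (-5)⁴ = 625)
(-19445 + 19956) + q(-1*(-4) - 6, n) = (-19445 + 19956) + 625 = 511 + 625 = 1136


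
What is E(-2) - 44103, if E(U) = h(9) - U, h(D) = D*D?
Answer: -44020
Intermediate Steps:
h(D) = D**2
E(U) = 81 - U (E(U) = 9**2 - U = 81 - U)
E(-2) - 44103 = (81 - 1*(-2)) - 44103 = (81 + 2) - 44103 = 83 - 44103 = -44020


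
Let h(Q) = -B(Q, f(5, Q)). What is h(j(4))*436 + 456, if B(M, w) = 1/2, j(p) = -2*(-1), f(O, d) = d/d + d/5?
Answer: 238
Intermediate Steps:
f(O, d) = 1 + d/5 (f(O, d) = 1 + d*(⅕) = 1 + d/5)
j(p) = 2
B(M, w) = ½
h(Q) = -½ (h(Q) = -1*½ = -½)
h(j(4))*436 + 456 = -½*436 + 456 = -218 + 456 = 238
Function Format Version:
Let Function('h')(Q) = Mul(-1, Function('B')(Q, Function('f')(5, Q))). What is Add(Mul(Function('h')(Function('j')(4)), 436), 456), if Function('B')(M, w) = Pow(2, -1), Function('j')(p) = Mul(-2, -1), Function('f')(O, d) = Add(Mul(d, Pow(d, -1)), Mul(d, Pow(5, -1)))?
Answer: 238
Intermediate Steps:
Function('f')(O, d) = Add(1, Mul(Rational(1, 5), d)) (Function('f')(O, d) = Add(1, Mul(d, Rational(1, 5))) = Add(1, Mul(Rational(1, 5), d)))
Function('j')(p) = 2
Function('B')(M, w) = Rational(1, 2)
Function('h')(Q) = Rational(-1, 2) (Function('h')(Q) = Mul(-1, Rational(1, 2)) = Rational(-1, 2))
Add(Mul(Function('h')(Function('j')(4)), 436), 456) = Add(Mul(Rational(-1, 2), 436), 456) = Add(-218, 456) = 238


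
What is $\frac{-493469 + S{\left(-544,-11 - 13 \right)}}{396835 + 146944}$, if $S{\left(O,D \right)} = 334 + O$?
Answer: $- \frac{493679}{543779} \approx -0.90787$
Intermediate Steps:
$\frac{-493469 + S{\left(-544,-11 - 13 \right)}}{396835 + 146944} = \frac{-493469 + \left(334 - 544\right)}{396835 + 146944} = \frac{-493469 - 210}{543779} = \left(-493679\right) \frac{1}{543779} = - \frac{493679}{543779}$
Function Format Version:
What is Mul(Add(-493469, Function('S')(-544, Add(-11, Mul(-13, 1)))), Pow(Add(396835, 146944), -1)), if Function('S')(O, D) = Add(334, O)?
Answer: Rational(-493679, 543779) ≈ -0.90787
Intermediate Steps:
Mul(Add(-493469, Function('S')(-544, Add(-11, Mul(-13, 1)))), Pow(Add(396835, 146944), -1)) = Mul(Add(-493469, Add(334, -544)), Pow(Add(396835, 146944), -1)) = Mul(Add(-493469, -210), Pow(543779, -1)) = Mul(-493679, Rational(1, 543779)) = Rational(-493679, 543779)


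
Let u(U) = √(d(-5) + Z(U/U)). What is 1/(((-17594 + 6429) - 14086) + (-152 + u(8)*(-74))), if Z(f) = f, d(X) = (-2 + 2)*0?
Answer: -1/25477 ≈ -3.9251e-5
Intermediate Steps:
d(X) = 0 (d(X) = 0*0 = 0)
u(U) = 1 (u(U) = √(0 + U/U) = √(0 + 1) = √1 = 1)
1/(((-17594 + 6429) - 14086) + (-152 + u(8)*(-74))) = 1/(((-17594 + 6429) - 14086) + (-152 + 1*(-74))) = 1/((-11165 - 14086) + (-152 - 74)) = 1/(-25251 - 226) = 1/(-25477) = -1/25477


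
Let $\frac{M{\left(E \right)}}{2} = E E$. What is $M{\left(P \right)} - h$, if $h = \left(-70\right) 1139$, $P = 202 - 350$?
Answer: $123538$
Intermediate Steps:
$P = -148$
$h = -79730$
$M{\left(E \right)} = 2 E^{2}$ ($M{\left(E \right)} = 2 E E = 2 E^{2}$)
$M{\left(P \right)} - h = 2 \left(-148\right)^{2} - -79730 = 2 \cdot 21904 + 79730 = 43808 + 79730 = 123538$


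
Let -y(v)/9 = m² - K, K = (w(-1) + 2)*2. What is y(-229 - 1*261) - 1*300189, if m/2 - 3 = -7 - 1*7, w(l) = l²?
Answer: -304491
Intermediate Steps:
m = -22 (m = 6 + 2*(-7 - 1*7) = 6 + 2*(-7 - 7) = 6 + 2*(-14) = 6 - 28 = -22)
K = 6 (K = ((-1)² + 2)*2 = (1 + 2)*2 = 3*2 = 6)
y(v) = -4302 (y(v) = -9*((-22)² - 1*6) = -9*(484 - 6) = -9*478 = -4302)
y(-229 - 1*261) - 1*300189 = -4302 - 1*300189 = -4302 - 300189 = -304491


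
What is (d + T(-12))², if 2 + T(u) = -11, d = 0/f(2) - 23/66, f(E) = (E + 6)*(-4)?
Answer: 776161/4356 ≈ 178.18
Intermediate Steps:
f(E) = -24 - 4*E (f(E) = (6 + E)*(-4) = -24 - 4*E)
d = -23/66 (d = 0/(-24 - 4*2) - 23/66 = 0/(-24 - 8) - 23*1/66 = 0/(-32) - 23/66 = 0*(-1/32) - 23/66 = 0 - 23/66 = -23/66 ≈ -0.34848)
T(u) = -13 (T(u) = -2 - 11 = -13)
(d + T(-12))² = (-23/66 - 13)² = (-881/66)² = 776161/4356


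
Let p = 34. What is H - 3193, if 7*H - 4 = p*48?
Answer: -20715/7 ≈ -2959.3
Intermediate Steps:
H = 1636/7 (H = 4/7 + (34*48)/7 = 4/7 + (1/7)*1632 = 4/7 + 1632/7 = 1636/7 ≈ 233.71)
H - 3193 = 1636/7 - 3193 = -20715/7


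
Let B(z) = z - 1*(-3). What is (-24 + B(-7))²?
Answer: 784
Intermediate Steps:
B(z) = 3 + z (B(z) = z + 3 = 3 + z)
(-24 + B(-7))² = (-24 + (3 - 7))² = (-24 - 4)² = (-28)² = 784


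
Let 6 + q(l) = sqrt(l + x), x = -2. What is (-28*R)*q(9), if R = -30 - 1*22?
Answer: -8736 + 1456*sqrt(7) ≈ -4883.8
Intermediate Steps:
q(l) = -6 + sqrt(-2 + l) (q(l) = -6 + sqrt(l - 2) = -6 + sqrt(-2 + l))
R = -52 (R = -30 - 22 = -52)
(-28*R)*q(9) = (-28*(-52))*(-6 + sqrt(-2 + 9)) = 1456*(-6 + sqrt(7)) = -8736 + 1456*sqrt(7)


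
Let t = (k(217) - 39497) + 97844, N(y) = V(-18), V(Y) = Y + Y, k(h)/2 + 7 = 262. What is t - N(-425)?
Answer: 58893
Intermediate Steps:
k(h) = 510 (k(h) = -14 + 2*262 = -14 + 524 = 510)
V(Y) = 2*Y
N(y) = -36 (N(y) = 2*(-18) = -36)
t = 58857 (t = (510 - 39497) + 97844 = -38987 + 97844 = 58857)
t - N(-425) = 58857 - 1*(-36) = 58857 + 36 = 58893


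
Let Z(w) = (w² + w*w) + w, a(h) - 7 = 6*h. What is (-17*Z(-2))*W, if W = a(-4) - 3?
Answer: 2040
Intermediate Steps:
a(h) = 7 + 6*h
Z(w) = w + 2*w² (Z(w) = (w² + w²) + w = 2*w² + w = w + 2*w²)
W = -20 (W = (7 + 6*(-4)) - 3 = (7 - 24) - 3 = -17 - 3 = -20)
(-17*Z(-2))*W = -(-34)*(1 + 2*(-2))*(-20) = -(-34)*(1 - 4)*(-20) = -(-34)*(-3)*(-20) = -17*6*(-20) = -102*(-20) = 2040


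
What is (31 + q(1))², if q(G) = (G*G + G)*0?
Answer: 961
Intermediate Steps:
q(G) = 0 (q(G) = (G² + G)*0 = (G + G²)*0 = 0)
(31 + q(1))² = (31 + 0)² = 31² = 961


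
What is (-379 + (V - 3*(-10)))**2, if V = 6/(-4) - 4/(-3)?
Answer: 4389025/36 ≈ 1.2192e+5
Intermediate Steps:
V = -1/6 (V = 6*(-1/4) - 4*(-1/3) = -3/2 + 4/3 = -1/6 ≈ -0.16667)
(-379 + (V - 3*(-10)))**2 = (-379 + (-1/6 - 3*(-10)))**2 = (-379 + (-1/6 + 30))**2 = (-379 + 179/6)**2 = (-2095/6)**2 = 4389025/36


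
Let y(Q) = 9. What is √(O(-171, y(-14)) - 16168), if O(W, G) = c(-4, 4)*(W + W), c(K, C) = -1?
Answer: I*√15826 ≈ 125.8*I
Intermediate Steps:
O(W, G) = -2*W (O(W, G) = -(W + W) = -2*W)
√(O(-171, y(-14)) - 16168) = √(-2*(-171) - 16168) = √(342 - 16168) = √(-15826) = I*√15826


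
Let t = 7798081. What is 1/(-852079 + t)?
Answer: 1/6946002 ≈ 1.4397e-7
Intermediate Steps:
1/(-852079 + t) = 1/(-852079 + 7798081) = 1/6946002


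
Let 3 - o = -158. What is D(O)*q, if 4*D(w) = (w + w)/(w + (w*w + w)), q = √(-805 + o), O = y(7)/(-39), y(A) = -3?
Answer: 13*I*√161/27 ≈ 6.1093*I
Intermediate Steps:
o = 161 (o = 3 - 1*(-158) = 3 + 158 = 161)
O = 1/13 (O = -3/(-39) = -3*(-1/39) = 1/13 ≈ 0.076923)
q = 2*I*√161 (q = √(-805 + 161) = √(-644) = 2*I*√161 ≈ 25.377*I)
D(w) = w/(2*(w² + 2*w)) (D(w) = ((w + w)/(w + (w*w + w)))/4 = ((2*w)/(w + (w² + w)))/4 = ((2*w)/(w + (w + w²)))/4 = ((2*w)/(w² + 2*w))/4 = (2*w/(w² + 2*w))/4 = w/(2*(w² + 2*w)))
D(O)*q = (1/(2*(2 + 1/13)))*(2*I*√161) = (1/(2*(27/13)))*(2*I*√161) = ((½)*(13/27))*(2*I*√161) = 13*(2*I*√161)/54 = 13*I*√161/27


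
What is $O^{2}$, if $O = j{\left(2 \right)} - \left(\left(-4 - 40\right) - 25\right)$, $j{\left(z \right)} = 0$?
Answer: $4761$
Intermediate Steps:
$O = 69$ ($O = 0 - \left(\left(-4 - 40\right) - 25\right) = 0 - \left(-44 - 25\right) = 0 - -69 = 0 + 69 = 69$)
$O^{2} = 69^{2} = 4761$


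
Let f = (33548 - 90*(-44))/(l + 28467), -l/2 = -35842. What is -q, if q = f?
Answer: -37508/100151 ≈ -0.37451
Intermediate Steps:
l = 71684 (l = -2*(-35842) = 71684)
f = 37508/100151 (f = (33548 - 90*(-44))/(71684 + 28467) = (33548 + 3960)/100151 = 37508*(1/100151) = 37508/100151 ≈ 0.37451)
q = 37508/100151 ≈ 0.37451
-q = -1*37508/100151 = -37508/100151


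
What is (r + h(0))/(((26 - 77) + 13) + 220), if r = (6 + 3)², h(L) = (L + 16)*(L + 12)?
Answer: 3/2 ≈ 1.5000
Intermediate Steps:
h(L) = (12 + L)*(16 + L) (h(L) = (16 + L)*(12 + L) = (12 + L)*(16 + L))
r = 81 (r = 9² = 81)
(r + h(0))/(((26 - 77) + 13) + 220) = (81 + (192 + 0² + 28*0))/(((26 - 77) + 13) + 220) = (81 + (192 + 0 + 0))/((-51 + 13) + 220) = (81 + 192)/(-38 + 220) = 273/182 = 273*(1/182) = 3/2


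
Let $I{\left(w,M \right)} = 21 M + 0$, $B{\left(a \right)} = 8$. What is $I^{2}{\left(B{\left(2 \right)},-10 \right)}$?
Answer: $44100$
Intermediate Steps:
$I{\left(w,M \right)} = 21 M$
$I^{2}{\left(B{\left(2 \right)},-10 \right)} = \left(21 \left(-10\right)\right)^{2} = \left(-210\right)^{2} = 44100$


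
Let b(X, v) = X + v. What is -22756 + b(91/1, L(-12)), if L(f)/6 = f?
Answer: -22737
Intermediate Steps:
L(f) = 6*f
-22756 + b(91/1, L(-12)) = -22756 + (91/1 + 6*(-12)) = -22756 + (91*1 - 72) = -22756 + (91 - 72) = -22756 + 19 = -22737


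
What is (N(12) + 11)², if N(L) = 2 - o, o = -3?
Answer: 256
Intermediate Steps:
N(L) = 5 (N(L) = 2 - 1*(-3) = 2 + 3 = 5)
(N(12) + 11)² = (5 + 11)² = 16² = 256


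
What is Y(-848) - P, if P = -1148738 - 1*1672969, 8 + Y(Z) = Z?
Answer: 2820851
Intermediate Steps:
Y(Z) = -8 + Z
P = -2821707 (P = -1148738 - 1672969 = -2821707)
Y(-848) - P = (-8 - 848) - 1*(-2821707) = -856 + 2821707 = 2820851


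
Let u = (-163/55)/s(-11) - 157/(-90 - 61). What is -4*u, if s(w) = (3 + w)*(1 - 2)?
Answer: -44467/16610 ≈ -2.6771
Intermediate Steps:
s(w) = -3 - w (s(w) = (3 + w)*(-1) = -3 - w)
u = 44467/66440 (u = (-163/55)/(-3 - 1*(-11)) - 157/(-90 - 61) = (-163*1/55)/(-3 + 11) - 157/(-151) = -163/55/8 - 157*(-1/151) = -163/55*1/8 + 157/151 = -163/440 + 157/151 = 44467/66440 ≈ 0.66928)
-4*u = -4*44467/66440 = -44467/16610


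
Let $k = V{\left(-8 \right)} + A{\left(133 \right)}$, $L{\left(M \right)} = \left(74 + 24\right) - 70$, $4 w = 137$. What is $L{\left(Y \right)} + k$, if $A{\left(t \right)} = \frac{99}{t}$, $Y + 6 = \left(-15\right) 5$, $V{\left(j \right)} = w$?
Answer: $\frac{33513}{532} \approx 62.994$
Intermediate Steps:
$w = \frac{137}{4}$ ($w = \frac{1}{4} \cdot 137 = \frac{137}{4} \approx 34.25$)
$V{\left(j \right)} = \frac{137}{4}$
$Y = -81$ ($Y = -6 - 75 = -81$)
$L{\left(M \right)} = 28$ ($L{\left(M \right)} = 98 - 70 = 28$)
$k = \frac{18617}{532}$ ($k = \frac{137}{4} + \frac{99}{133} = \frac{18617}{532} \approx 34.994$)
$L{\left(Y \right)} + k = 28 + \frac{18617}{532} = \frac{33513}{532}$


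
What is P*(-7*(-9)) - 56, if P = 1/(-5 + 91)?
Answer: -4753/86 ≈ -55.267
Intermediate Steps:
P = 1/86 ≈ 0.011628
P*(-7*(-9)) - 56 = (-7*(-9))/86 - 56 = (1/86)*63 - 56 = 63/86 - 56 = -4753/86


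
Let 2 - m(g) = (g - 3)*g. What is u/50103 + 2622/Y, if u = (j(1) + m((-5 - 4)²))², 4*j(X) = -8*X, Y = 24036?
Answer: 17769988195/22301402 ≈ 796.81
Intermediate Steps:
j(X) = -2*X (j(X) = (-8*X)/4 = -2*X)
m(g) = 2 - g*(-3 + g) (m(g) = 2 - (g - 3)*g = 2 - (-3 + g)*g = 2 - g*(-3 + g))
u = 39917124 (u = (-2*1 + (2 - ((-5 - 4)²)² + 3*(-5 - 4)²))² = (-2 + (2 - ((-9)²)² + 3*(-9)²))² = (-2 + (2 - 1*81² + 3*81))² = (-2 + (2 - 1*6561 + 243))² = (-2 + (2 - 6561 + 243))² = (-2 - 6316)² = (-6318)² = 39917124)
u/50103 + 2622/Y = 39917124/50103 + 2622/24036 = 39917124*(1/50103) + 2622*(1/24036) = 4435236/5567 + 437/4006 = 17769988195/22301402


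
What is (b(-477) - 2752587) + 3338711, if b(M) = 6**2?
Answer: 586160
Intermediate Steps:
b(M) = 36
(b(-477) - 2752587) + 3338711 = (36 - 2752587) + 3338711 = -2752551 + 3338711 = 586160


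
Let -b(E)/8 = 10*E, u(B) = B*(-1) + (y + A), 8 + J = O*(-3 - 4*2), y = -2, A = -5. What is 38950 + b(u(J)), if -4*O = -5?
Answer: 37770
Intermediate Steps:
O = 5/4 (O = -¼*(-5) = 5/4 ≈ 1.2500)
J = -87/4 (J = -8 + 5*(-3 - 4*2)/4 = -8 + 5*(-3 - 8)/4 = -8 + (5/4)*(-11) = -8 - 55/4 = -87/4 ≈ -21.750)
u(B) = -7 - B (u(B) = B*(-1) + (-2 - 5) = -B - 7 = -7 - B)
b(E) = -80*E
38950 + b(u(J)) = 38950 - 80*(-7 - 1*(-87/4)) = 38950 - 80*(-7 + 87/4) = 38950 - 80*59/4 = 38950 - 1180 = 37770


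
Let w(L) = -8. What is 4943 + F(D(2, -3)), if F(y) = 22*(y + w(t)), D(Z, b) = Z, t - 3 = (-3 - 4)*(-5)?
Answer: 4811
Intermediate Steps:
t = 38 (t = 3 + (-3 - 4)*(-5) = 3 - 7*(-5) = 3 + 35 = 38)
F(y) = -176 + 22*y (F(y) = 22*(y - 8) = 22*(-8 + y) = -176 + 22*y)
4943 + F(D(2, -3)) = 4943 + (-176 + 22*2) = 4943 + (-176 + 44) = 4943 - 132 = 4811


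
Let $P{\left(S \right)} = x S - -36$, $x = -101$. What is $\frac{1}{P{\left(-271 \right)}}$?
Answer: $\frac{1}{27407} \approx 3.6487 \cdot 10^{-5}$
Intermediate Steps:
$P{\left(S \right)} = 36 - 101 S$ ($P{\left(S \right)} = - 101 S - -36 = - 101 S + 36 = 36 - 101 S$)
$\frac{1}{P{\left(-271 \right)}} = \frac{1}{36 - -27371} = \frac{1}{36 + 27371} = \frac{1}{27407}$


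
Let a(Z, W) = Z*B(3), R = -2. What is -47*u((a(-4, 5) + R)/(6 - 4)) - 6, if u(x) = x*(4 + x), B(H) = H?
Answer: -993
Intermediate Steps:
a(Z, W) = 3*Z (a(Z, W) = Z*3 = 3*Z)
-47*u((a(-4, 5) + R)/(6 - 4)) - 6 = -47*(3*(-4) - 2)/(6 - 4)*(4 + (3*(-4) - 2)/(6 - 4)) - 6 = -47*(-12 - 2)/2*(4 + (-12 - 2)/2) - 6 = -47*(-14*½)*(4 - 14*½) - 6 = -(-329)*(4 - 7) - 6 = -(-329)*(-3) - 6 = -47*21 - 6 = -987 - 6 = -993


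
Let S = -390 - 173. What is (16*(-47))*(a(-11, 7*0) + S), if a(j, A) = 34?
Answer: 397808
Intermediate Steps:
S = -563
(16*(-47))*(a(-11, 7*0) + S) = (16*(-47))*(34 - 563) = -752*(-529) = 397808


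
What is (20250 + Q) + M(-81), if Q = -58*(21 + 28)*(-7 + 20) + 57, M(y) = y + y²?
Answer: -10159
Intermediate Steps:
Q = -36889 (Q = -2842*13 + 57 = -58*637 + 57 = -36946 + 57 = -36889)
(20250 + Q) + M(-81) = (20250 - 36889) - 81*(1 - 81) = -16639 - 81*(-80) = -16639 + 6480 = -10159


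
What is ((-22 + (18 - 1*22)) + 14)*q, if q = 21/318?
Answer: -42/53 ≈ -0.79245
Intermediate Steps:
q = 7/106 (q = 21*(1/318) = 7/106 ≈ 0.066038)
((-22 + (18 - 1*22)) + 14)*q = ((-22 + (18 - 1*22)) + 14)*(7/106) = ((-22 + (18 - 22)) + 14)*(7/106) = ((-22 - 4) + 14)*(7/106) = (-26 + 14)*(7/106) = -12*7/106 = -42/53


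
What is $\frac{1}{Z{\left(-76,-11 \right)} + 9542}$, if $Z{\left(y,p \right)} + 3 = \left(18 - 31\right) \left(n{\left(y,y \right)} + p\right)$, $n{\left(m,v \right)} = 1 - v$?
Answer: $\frac{1}{8681} \approx 0.00011519$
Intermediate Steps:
$Z{\left(y,p \right)} = -16 - 13 p + 13 y$ ($Z{\left(y,p \right)} = -3 + \left(18 - 31\right) \left(\left(1 - y\right) + p\right) = -3 - 13 \left(1 + p - y\right) = -3 - \left(13 - 13 y + 13 p\right) = -16 - 13 p + 13 y$)
$\frac{1}{Z{\left(-76,-11 \right)} + 9542} = \frac{1}{\left(-16 - -143 + 13 \left(-76\right)\right) + 9542} = \frac{1}{\left(-16 + 143 - 988\right) + 9542} = \frac{1}{-861 + 9542} = \frac{1}{8681}$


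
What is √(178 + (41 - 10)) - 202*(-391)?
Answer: 78982 + √209 ≈ 78997.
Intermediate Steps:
√(178 + (41 - 10)) - 202*(-391) = √(178 + 31) + 78982 = √209 + 78982 = 78982 + √209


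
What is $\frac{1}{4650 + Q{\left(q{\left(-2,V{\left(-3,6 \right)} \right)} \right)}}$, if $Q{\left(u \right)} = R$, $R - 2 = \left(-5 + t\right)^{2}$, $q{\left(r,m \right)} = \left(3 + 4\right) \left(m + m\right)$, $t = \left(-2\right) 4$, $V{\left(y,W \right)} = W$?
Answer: $\frac{1}{4821} \approx 0.00020743$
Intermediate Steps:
$t = -8$
$q{\left(r,m \right)} = 14 m$ ($q{\left(r,m \right)} = 7 \cdot 2 m = 14 m$)
$R = 171$ ($R = 2 + \left(-5 - 8\right)^{2} = 2 + \left(-13\right)^{2} = 2 + 169 = 171$)
$Q{\left(u \right)} = 171$
$\frac{1}{4650 + Q{\left(q{\left(-2,V{\left(-3,6 \right)} \right)} \right)}} = \frac{1}{4650 + 171} = \frac{1}{4821}$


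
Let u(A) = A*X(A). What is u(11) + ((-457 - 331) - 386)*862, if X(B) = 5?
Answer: -1011933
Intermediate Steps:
u(A) = 5*A (u(A) = A*5 = 5*A)
u(11) + ((-457 - 331) - 386)*862 = 5*11 + ((-457 - 331) - 386)*862 = 55 + (-788 - 386)*862 = 55 - 1174*862 = 55 - 1011988 = -1011933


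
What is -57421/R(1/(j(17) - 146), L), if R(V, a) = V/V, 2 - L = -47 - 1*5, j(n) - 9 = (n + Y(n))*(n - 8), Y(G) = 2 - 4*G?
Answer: -57421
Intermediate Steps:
j(n) = 9 + (-8 + n)*(2 - 3*n) (j(n) = 9 + (n + (2 - 4*n))*(n - 8) = 9 + (2 - 3*n)*(-8 + n) = 9 + (-8 + n)*(2 - 3*n))
L = 54 (L = 2 - (-47 - 1*5) = 2 - (-47 - 5) = 2 - 1*(-52) = 2 + 52 = 54)
R(V, a) = 1
-57421/R(1/(j(17) - 146), L) = -57421/1 = -57421*1 = -57421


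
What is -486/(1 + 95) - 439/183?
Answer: -21847/2928 ≈ -7.4614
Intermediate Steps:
-486/(1 + 95) - 439/183 = -486/96 - 439*1/183 = -486*1/96 - 439/183 = -81/16 - 439/183 = -21847/2928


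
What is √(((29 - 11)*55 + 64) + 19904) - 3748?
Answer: -3748 + √20958 ≈ -3603.2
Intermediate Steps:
√(((29 - 11)*55 + 64) + 19904) - 3748 = √((18*55 + 64) + 19904) - 3748 = √((990 + 64) + 19904) - 3748 = √(1054 + 19904) - 3748 = √20958 - 3748 = -3748 + √20958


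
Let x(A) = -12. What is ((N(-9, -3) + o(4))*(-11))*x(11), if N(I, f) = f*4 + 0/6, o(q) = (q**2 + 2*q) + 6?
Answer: 2376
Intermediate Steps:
o(q) = 6 + q**2 + 2*q
N(I, f) = 4*f (N(I, f) = 4*f + 0*(1/6) = 4*f + 0 = 4*f)
((N(-9, -3) + o(4))*(-11))*x(11) = ((4*(-3) + (6 + 4**2 + 2*4))*(-11))*(-12) = ((-12 + (6 + 16 + 8))*(-11))*(-12) = ((-12 + 30)*(-11))*(-12) = (18*(-11))*(-12) = -198*(-12) = 2376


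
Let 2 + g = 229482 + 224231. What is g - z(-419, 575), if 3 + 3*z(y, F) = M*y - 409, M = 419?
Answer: 1537106/3 ≈ 5.1237e+5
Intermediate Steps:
z(y, F) = -412/3 + 419*y/3 (z(y, F) = -1 + (419*y - 409)/3 = -1 + (-409 + 419*y)/3 = -1 + (-409/3 + 419*y/3) = -412/3 + 419*y/3)
g = 453711 (g = -2 + (229482 + 224231) = -2 + 453713 = 453711)
g - z(-419, 575) = 453711 - (-412/3 + (419/3)*(-419)) = 453711 - (-412/3 - 175561/3) = 453711 - 1*(-175973/3) = 453711 + 175973/3 = 1537106/3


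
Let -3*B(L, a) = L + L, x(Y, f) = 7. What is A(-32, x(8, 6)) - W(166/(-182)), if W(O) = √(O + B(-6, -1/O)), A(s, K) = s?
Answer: -32 - √25571/91 ≈ -33.757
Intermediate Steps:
B(L, a) = -2*L/3 (B(L, a) = -(L + L)/3 = -2*L/3)
W(O) = √(4 + O) (W(O) = √(O - ⅔*(-6)) = √(O + 4) = √(4 + O))
A(-32, x(8, 6)) - W(166/(-182)) = -32 - √(4 + 166/(-182)) = -32 - √(4 + 166*(-1/182)) = -32 - √(4 - 83/91) = -32 - √(281/91) = -32 - √25571/91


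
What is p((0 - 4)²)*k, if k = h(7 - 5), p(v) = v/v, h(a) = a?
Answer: 2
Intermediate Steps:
p(v) = 1
k = 2 (k = 7 - 5 = 2)
p((0 - 4)²)*k = 1*2 = 2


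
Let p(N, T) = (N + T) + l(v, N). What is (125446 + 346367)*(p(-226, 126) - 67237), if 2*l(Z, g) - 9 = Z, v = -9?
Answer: -31770471981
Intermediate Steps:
l(Z, g) = 9/2 + Z/2
p(N, T) = N + T (p(N, T) = (N + T) + (9/2 + (1/2)*(-9)) = (N + T) + (9/2 - 9/2) = (N + T) + 0 = N + T)
(125446 + 346367)*(p(-226, 126) - 67237) = (125446 + 346367)*((-226 + 126) - 67237) = 471813*(-100 - 67237) = 471813*(-67337) = -31770471981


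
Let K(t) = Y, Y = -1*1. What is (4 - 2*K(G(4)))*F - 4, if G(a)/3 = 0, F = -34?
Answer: -208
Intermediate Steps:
G(a) = 0 (G(a) = 3*0 = 0)
Y = -1
K(t) = -1
(4 - 2*K(G(4)))*F - 4 = (4 - 2*(-1))*(-34) - 4 = (4 + 2)*(-34) - 4 = 6*(-34) - 4 = -204 - 4 = -208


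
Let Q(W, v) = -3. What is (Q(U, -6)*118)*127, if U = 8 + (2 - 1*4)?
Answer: -44958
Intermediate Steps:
U = 6 (U = 8 + (2 - 4) = 8 - 2 = 6)
(Q(U, -6)*118)*127 = -3*118*127 = -354*127 = -44958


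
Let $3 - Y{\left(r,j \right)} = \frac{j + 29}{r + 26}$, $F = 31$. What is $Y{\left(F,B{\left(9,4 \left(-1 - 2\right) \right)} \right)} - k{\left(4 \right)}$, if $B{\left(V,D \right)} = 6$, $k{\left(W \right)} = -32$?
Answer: $\frac{1960}{57} \approx 34.386$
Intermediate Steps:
$Y{\left(r,j \right)} = 3 - \frac{29 + j}{26 + r}$ ($Y{\left(r,j \right)} = 3 - \frac{j + 29}{r + 26} = 3 - \frac{29 + j}{26 + r}$)
$Y{\left(F,B{\left(9,4 \left(-1 - 2\right) \right)} \right)} - k{\left(4 \right)} = \frac{49 - 6 + 3 \cdot 31}{26 + 31} - -32 = \frac{49 - 6 + 93}{57} + 32 = \frac{1}{57} \cdot 136 + 32 = \frac{136}{57} + 32 = \frac{1960}{57}$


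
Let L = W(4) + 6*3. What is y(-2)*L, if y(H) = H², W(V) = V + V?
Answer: 104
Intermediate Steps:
W(V) = 2*V
L = 26 (L = 2*4 + 6*3 = 8 + 18 = 26)
y(-2)*L = (-2)²*26 = 4*26 = 104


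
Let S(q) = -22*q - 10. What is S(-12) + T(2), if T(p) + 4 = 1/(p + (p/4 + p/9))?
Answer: 12268/49 ≈ 250.37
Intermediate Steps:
S(q) = -10 - 22*q
T(p) = -4 + 36/(49*p) (T(p) = -4 + 1/(p + (p/4 + p/9)) = -4 + 1/(p + 13*p/36) = -4 + 1/(49*p/36) = -4 + 36/(49*p))
S(-12) + T(2) = (-10 - 22*(-12)) + (-4 + (36/49)/2) = (-10 + 264) + (-4 + (36/49)*(½)) = 254 + (-4 + 18/49) = 254 - 178/49 = 12268/49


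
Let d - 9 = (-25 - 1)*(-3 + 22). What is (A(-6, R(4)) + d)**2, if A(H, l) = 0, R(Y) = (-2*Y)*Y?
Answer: 235225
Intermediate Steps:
R(Y) = -2*Y**2
d = -485 (d = 9 + (-25 - 1)*(-3 + 22) = 9 - 26*19 = 9 - 494 = -485)
(A(-6, R(4)) + d)**2 = (0 - 485)**2 = (-485)**2 = 235225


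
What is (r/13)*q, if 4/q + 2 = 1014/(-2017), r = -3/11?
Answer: 6051/180466 ≈ 0.033530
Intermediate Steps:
r = -3/11 (r = -3*1/11 = -3/11 ≈ -0.27273)
q = -2017/1262 (q = 4/(-2 + 1014/(-2017)) = 4/(-2 + 1014*(-1/2017)) = 4/(-2 - 1014/2017) = 4/(-5048/2017) = 4*(-2017/5048) = -2017/1262 ≈ -1.5983)
(r/13)*q = -3/11/13*(-2017/1262) = -3/11*1/13*(-2017/1262) = -3/143*(-2017/1262) = 6051/180466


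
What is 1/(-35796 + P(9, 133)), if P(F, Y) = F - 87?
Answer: -1/35874 ≈ -2.7875e-5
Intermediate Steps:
P(F, Y) = -87 + F
1/(-35796 + P(9, 133)) = 1/(-35796 + (-87 + 9)) = 1/(-35796 - 78) = 1/(-35874) = -1/35874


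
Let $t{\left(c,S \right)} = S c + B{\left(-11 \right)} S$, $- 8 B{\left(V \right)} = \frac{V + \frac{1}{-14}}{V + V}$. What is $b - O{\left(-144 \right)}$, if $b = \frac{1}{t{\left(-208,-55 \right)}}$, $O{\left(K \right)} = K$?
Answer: $\frac{369120464}{2563335} \approx 144.0$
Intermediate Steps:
$B{\left(V \right)} = - \frac{- \frac{1}{14} + V}{16 V}$ ($B{\left(V \right)} = - \frac{\left(V + \frac{1}{-14}\right) \frac{1}{V + V}}{8} = - \frac{\left(V - \frac{1}{14}\right) \frac{1}{2 V}}{8} = - \frac{\left(- \frac{1}{14} + V\right) \frac{1}{2 V}}{8} = - \frac{\frac{1}{2} \frac{1}{V} \left(- \frac{1}{14} + V\right)}{8} = - \frac{- \frac{1}{14} + V}{16 V}$)
$t{\left(c,S \right)} = - \frac{155 S}{2464} + S c$ ($t{\left(c,S \right)} = S c + \frac{1 - -154}{224 \left(-11\right)} S = S c + \frac{1}{224} \left(- \frac{1}{11}\right) \left(1 + 154\right) S = S c + \frac{1}{224} \left(- \frac{1}{11}\right) 155 S = S c - \frac{155 S}{2464} = - \frac{155 S}{2464} + S c$)
$b = \frac{224}{2563335}$ ($b = \frac{1}{\frac{1}{2464} \left(-55\right) \left(-155 + 2464 \left(-208\right)\right)} = \frac{1}{\frac{1}{2464} \left(-55\right) \left(-155 - 512512\right)} = \frac{1}{\frac{1}{2464} \left(-55\right) \left(-512667\right)} = \frac{1}{\frac{2563335}{224}} = \frac{224}{2563335} \approx 8.7386 \cdot 10^{-5}$)
$b - O{\left(-144 \right)} = \frac{224}{2563335} - -144 = \frac{224}{2563335} + 144 = \frac{369120464}{2563335}$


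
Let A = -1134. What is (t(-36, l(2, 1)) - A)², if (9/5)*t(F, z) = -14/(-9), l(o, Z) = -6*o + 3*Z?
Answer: 8450021776/6561 ≈ 1.2879e+6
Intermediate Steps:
t(F, z) = 70/81 (t(F, z) = 5*(-14/(-9))/9 = 5*(-14*(-⅑))/9 = (5/9)*(14/9) = 70/81)
(t(-36, l(2, 1)) - A)² = (70/81 - 1*(-1134))² = (70/81 + 1134)² = (91924/81)² = 8450021776/6561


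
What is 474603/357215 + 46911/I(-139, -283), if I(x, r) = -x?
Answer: 16823282682/49652885 ≈ 338.82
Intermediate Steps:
474603/357215 + 46911/I(-139, -283) = 474603/357215 + 46911/((-1*(-139))) = 474603*(1/357215) + 46911/139 = 474603/357215 + 46911*(1/139) = 474603/357215 + 46911/139 = 16823282682/49652885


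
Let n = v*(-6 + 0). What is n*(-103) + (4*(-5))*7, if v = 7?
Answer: 4186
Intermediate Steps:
n = -42 (n = 7*(-6 + 0) = 7*(-6) = -42)
n*(-103) + (4*(-5))*7 = -42*(-103) + (4*(-5))*7 = 4326 - 20*7 = 4326 - 140 = 4186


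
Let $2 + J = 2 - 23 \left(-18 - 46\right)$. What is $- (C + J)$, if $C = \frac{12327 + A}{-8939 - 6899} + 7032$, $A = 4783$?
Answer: $- \frac{67334621}{7919} \approx -8502.9$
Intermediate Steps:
$J = 1472$ ($J = -2 - \left(-2 + 23 \left(-18 - 46\right)\right) = -2 + \left(2 - -1472\right) = -2 + \left(2 + 1472\right) = -2 + 1474 = 1472$)
$C = \frac{55677853}{7919}$ ($C = \frac{12327 + 4783}{-8939 - 6899} + 7032 = \frac{17110}{-15838} + 7032 = 17110 \left(- \frac{1}{15838}\right) + 7032 = - \frac{8555}{7919} + 7032 = \frac{55677853}{7919} \approx 7030.9$)
$- (C + J) = - (\frac{55677853}{7919} + 1472) = \left(-1\right) \frac{67334621}{7919} = - \frac{67334621}{7919}$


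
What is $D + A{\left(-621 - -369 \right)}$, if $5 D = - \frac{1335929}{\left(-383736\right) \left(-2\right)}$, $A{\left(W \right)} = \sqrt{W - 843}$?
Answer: $- \frac{1335929}{3837360} + i \sqrt{1095} \approx -0.34814 + 33.091 i$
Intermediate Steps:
$A{\left(W \right)} = \sqrt{-843 + W}$
$D = - \frac{1335929}{3837360}$ ($D = \frac{\left(-1335929\right) \frac{1}{\left(-383736\right) \left(-2\right)}}{5} = \frac{\left(-1335929\right) \frac{1}{767472}}{5} = \frac{1}{5} \left(- \frac{1335929}{767472}\right) = - \frac{1335929}{3837360} \approx -0.34814$)
$D + A{\left(-621 - -369 \right)} = - \frac{1335929}{3837360} + \sqrt{-843 - 252} = - \frac{1335929}{3837360} + \sqrt{-1095} = - \frac{1335929}{3837360} + i \sqrt{1095}$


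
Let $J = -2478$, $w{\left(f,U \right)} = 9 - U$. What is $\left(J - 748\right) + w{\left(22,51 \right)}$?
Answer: $-3268$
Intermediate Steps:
$\left(J - 748\right) + w{\left(22,51 \right)} = \left(-2478 - 748\right) + \left(9 - 51\right) = -3226 + \left(9 - 51\right) = -3226 - 42 = -3268$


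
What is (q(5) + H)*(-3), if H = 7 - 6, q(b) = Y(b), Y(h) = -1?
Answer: 0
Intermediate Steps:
q(b) = -1
H = 1
(q(5) + H)*(-3) = (-1 + 1)*(-3) = 0*(-3) = 0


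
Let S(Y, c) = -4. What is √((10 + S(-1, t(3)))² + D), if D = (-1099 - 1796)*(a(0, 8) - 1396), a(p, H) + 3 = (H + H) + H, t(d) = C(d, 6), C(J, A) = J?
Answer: √3980661 ≈ 1995.2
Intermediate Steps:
t(d) = d
a(p, H) = -3 + 3*H (a(p, H) = -3 + ((H + H) + H) = -3 + (2*H + H) = -3 + 3*H)
D = 3980625 (D = (-1099 - 1796)*((-3 + 3*8) - 1396) = -2895*((-3 + 24) - 1396) = -2895*(21 - 1396) = -2895*(-1375) = 3980625)
√((10 + S(-1, t(3)))² + D) = √((10 - 4)² + 3980625) = √(6² + 3980625) = √(36 + 3980625) = √3980661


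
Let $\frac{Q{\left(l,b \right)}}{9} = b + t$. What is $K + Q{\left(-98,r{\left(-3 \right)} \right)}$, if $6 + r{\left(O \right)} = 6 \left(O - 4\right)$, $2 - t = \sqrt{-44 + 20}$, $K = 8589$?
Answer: $8175 - 18 i \sqrt{6} \approx 8175.0 - 44.091 i$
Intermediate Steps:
$t = 2 - 2 i \sqrt{6}$ ($t = 2 - \sqrt{-44 + 20} = 2 - \sqrt{-24} = 2 - 2 i \sqrt{6} \approx 2.0 - 4.899 i$)
$r{\left(O \right)} = -30 + 6 O$ ($r{\left(O \right)} = -6 + 6 \left(O - 4\right) = -6 + 6 \left(-4 + O\right) = -6 + \left(-24 + 6 O\right) = -30 + 6 O$)
$Q{\left(l,b \right)} = 18 + 9 b - 18 i \sqrt{6}$ ($Q{\left(l,b \right)} = 9 \left(b + \left(2 - 2 i \sqrt{6}\right)\right) = 9 \left(2 + b - 2 i \sqrt{6}\right) = 18 + 9 b - 18 i \sqrt{6}$)
$K + Q{\left(-98,r{\left(-3 \right)} \right)} = 8589 + \left(18 + 9 \left(-30 + 6 \left(-3\right)\right) - 18 i \sqrt{6}\right) = 8589 + \left(18 + 9 \left(-30 - 18\right) - 18 i \sqrt{6}\right) = 8589 + \left(18 + 9 \left(-48\right) - 18 i \sqrt{6}\right) = 8589 - \left(414 + 18 i \sqrt{6}\right) = 8175 - 18 i \sqrt{6}$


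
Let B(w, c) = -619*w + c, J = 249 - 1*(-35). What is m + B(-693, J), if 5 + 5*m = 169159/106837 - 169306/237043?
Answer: 10870744765849093/25324962991 ≈ 4.2925e+5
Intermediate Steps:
J = 284 (J = 249 + 35 = 284)
B(w, c) = c - 619*w
m = -20923000648/25324962991 (m = -1 + (169159/106837 - 169306/237043)/5 = -1 + (1/5)*(22009811715/25324962991) = -1 + 4401962343/25324962991 = -20923000648/25324962991 ≈ -0.82618)
m + B(-693, J) = -20923000648/25324962991 + (284 - 619*(-693)) = -20923000648/25324962991 + (284 + 428967) = -20923000648/25324962991 + 429251 = 10870744765849093/25324962991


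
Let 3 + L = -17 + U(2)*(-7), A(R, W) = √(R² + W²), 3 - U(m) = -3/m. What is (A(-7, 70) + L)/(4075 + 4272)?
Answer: -103/16694 + 7*√101/8347 ≈ 0.0022582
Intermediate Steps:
U(m) = 3 + 3/m (U(m) = 3 - (-3)/m = 3 + 3/m)
L = -103/2 (L = -3 + (-17 + (3 + 3/2)*(-7)) = -3 + (-17 + (9/2)*(-7)) = -3 + (-17 - 63/2) = -3 - 97/2 = -103/2 ≈ -51.500)
(A(-7, 70) + L)/(4075 + 4272) = (√((-7)² + 70²) - 103/2)/(4075 + 4272) = (√(49 + 4900) - 103/2)/8347 = (√4949 - 103/2)*(1/8347) = (7*√101 - 103/2)*(1/8347) = (-103/2 + 7*√101)*(1/8347) = -103/16694 + 7*√101/8347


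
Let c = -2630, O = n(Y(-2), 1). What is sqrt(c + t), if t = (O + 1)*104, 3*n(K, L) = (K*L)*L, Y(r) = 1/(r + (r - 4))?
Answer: I*sqrt(22773)/3 ≈ 50.302*I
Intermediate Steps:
Y(r) = 1/(-4 + 2*r) (Y(r) = 1/(r + (-4 + r)) = 1/(-4 + 2*r))
n(K, L) = K*L**2/3 (n(K, L) = ((K*L)*L)/3 = (K*L**2)/3 = K*L**2/3)
O = -1/24 (O = (1/3)*(1/(2*(-2 - 2)))*1**2 = (1/3)*((1/2)/(-4))*1 = (1/3)*((1/2)*(-1/4))*1 = (1/3)*(-1/8)*1 = -1/24 ≈ -0.041667)
t = 299/3 (t = (-1/24 + 1)*104 = (23/24)*104 = 299/3 ≈ 99.667)
sqrt(c + t) = sqrt(-2630 + 299/3) = sqrt(-7591/3) = I*sqrt(22773)/3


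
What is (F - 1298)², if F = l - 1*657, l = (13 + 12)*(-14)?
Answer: 5313025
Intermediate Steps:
l = -350 (l = 25*(-14) = -350)
F = -1007 (F = -350 - 1*657 = -350 - 657 = -1007)
(F - 1298)² = (-1007 - 1298)² = (-2305)² = 5313025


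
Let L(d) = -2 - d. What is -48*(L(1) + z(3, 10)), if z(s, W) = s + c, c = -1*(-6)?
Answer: -288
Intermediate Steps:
c = 6
z(s, W) = 6 + s (z(s, W) = s + 6 = 6 + s)
-48*(L(1) + z(3, 10)) = -48*((-2 - 1*1) + (6 + 3)) = -48*((-2 - 1) + 9) = -48*(-3 + 9) = -48*6 = -288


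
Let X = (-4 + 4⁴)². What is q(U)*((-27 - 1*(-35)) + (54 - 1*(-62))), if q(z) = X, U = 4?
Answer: 7874496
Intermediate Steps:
X = 63504 (X = (-4 + 256)² = 252² = 63504)
q(z) = 63504
q(U)*((-27 - 1*(-35)) + (54 - 1*(-62))) = 63504*((-27 - 1*(-35)) + (54 - 1*(-62))) = 63504*((-27 + 35) + (54 + 62)) = 63504*(8 + 116) = 63504*124 = 7874496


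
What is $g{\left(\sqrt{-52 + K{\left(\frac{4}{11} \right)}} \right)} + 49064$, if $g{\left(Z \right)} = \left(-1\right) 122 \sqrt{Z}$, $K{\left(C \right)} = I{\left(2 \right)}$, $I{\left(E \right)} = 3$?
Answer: $49064 - 122 \sqrt{7} \sqrt{i} \approx 48836.0 - 228.24 i$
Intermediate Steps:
$K{\left(C \right)} = 3$
$g{\left(Z \right)} = - 122 \sqrt{Z}$
$g{\left(\sqrt{-52 + K{\left(\frac{4}{11} \right)}} \right)} + 49064 = - 122 \sqrt{\sqrt{-52 + 3}} + 49064 = - 122 \sqrt{\sqrt{-49}} + 49064 = - 122 \sqrt{7 i} + 49064 = - 122 \sqrt{7} \sqrt{i} + 49064 = 49064 - 122 \sqrt{7} \sqrt{i}$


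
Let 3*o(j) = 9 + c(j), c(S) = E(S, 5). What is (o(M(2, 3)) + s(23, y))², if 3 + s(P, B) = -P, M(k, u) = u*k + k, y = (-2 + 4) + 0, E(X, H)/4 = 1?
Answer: 4225/9 ≈ 469.44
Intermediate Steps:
E(X, H) = 4 (E(X, H) = 4*1 = 4)
c(S) = 4
y = 2 (y = 2 + 0 = 2)
M(k, u) = k + k*u (M(k, u) = k*u + k = k + k*u)
o(j) = 13/3 (o(j) = (9 + 4)/3 = (⅓)*13 = 13/3)
s(P, B) = -3 - P
(o(M(2, 3)) + s(23, y))² = (13/3 + (-3 - 1*23))² = (13/3 + (-3 - 23))² = (13/3 - 26)² = (-65/3)² = 4225/9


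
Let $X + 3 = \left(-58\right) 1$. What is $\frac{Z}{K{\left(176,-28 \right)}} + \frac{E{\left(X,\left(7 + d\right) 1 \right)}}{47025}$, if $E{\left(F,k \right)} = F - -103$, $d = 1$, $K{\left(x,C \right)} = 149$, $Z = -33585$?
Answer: $- \frac{526442789}{2335575} \approx -225.4$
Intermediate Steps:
$X = -61$ ($X = -3 - 58 = -61$)
$E{\left(F,k \right)} = 103 + F$ ($E{\left(F,k \right)} = F + 103 = 103 + F$)
$\frac{Z}{K{\left(176,-28 \right)}} + \frac{E{\left(X,\left(7 + d\right) 1 \right)}}{47025} = - \frac{33585}{149} + \frac{103 - 61}{47025} = \left(-33585\right) \frac{1}{149} + 42 \cdot \frac{1}{47025} = - \frac{33585}{149} + \frac{14}{15675} = - \frac{526442789}{2335575}$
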